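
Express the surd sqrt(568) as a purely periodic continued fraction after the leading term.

Write x_i = (sqrt(568) + m_i)/d_i with (m_0, d_0) = (0, 1). a_0 = floor(sqrt(568)) = 23, since 23^2 = 529 <= 568 < 576 = 24^2.
Iterate m_{i+1} = d_i*a_i - m_i, d_{i+1} = (568 - m_{i+1}^2)/d_i, a_{i+1} = floor((a_0 + m_{i+1})/d_{i+1}):
  m_1 = 1*23 - 0 = 23, d_1 = (568 - 23^2)/1 = 39/1 = 39, a_1 = floor((23 + 23)/39) = 1.
  m_2 = 39*1 - 23 = 16, d_2 = (568 - 16^2)/39 = 312/39 = 8, a_2 = floor((23 + 16)/8) = 4.
  m_3 = 8*4 - 16 = 16, d_3 = (568 - 16^2)/8 = 312/8 = 39, a_3 = floor((23 + 16)/39) = 1.
  m_4 = 39*1 - 16 = 23, d_4 = (568 - 23^2)/39 = 39/39 = 1, a_4 = floor((23 + 23)/1) = 46.
  m_5 = 1*46 - 23 = 23, d_5 = (568 - 23^2)/1 = 39/1 = 39: (m_5, d_5) = (m_1, d_1) = (23, 39), so from here the quotients repeat a_1, ..., a_4; the period length is 4.
Hence the expansion of sqrt(568) is a_0 = 23 followed by the repeating block 1, 4, 1, 46 (period 4).

[23; (1, 4, 1, 46)]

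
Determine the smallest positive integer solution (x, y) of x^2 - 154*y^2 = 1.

(x, y) = (21295, 1716)

First expand sqrt(154) as a continued fraction. With x_i = (sqrt(154) + m_i)/d_i and (m_0, d_0) = (0, 1): a_0 = floor(sqrt(154)) = 12, since 12^2 = 144 <= 154 < 169 = 13^2.
Iterate m_{i+1} = d_i*a_i - m_i, d_{i+1} = (154 - m_{i+1}^2)/d_i, a_{i+1} = floor((a_0 + m_{i+1})/d_{i+1}):
  m_1 = 1*12 - 0 = 12, d_1 = (154 - 12^2)/1 = 10/1 = 10, a_1 = floor((12 + 12)/10) = 2.
  m_2 = 10*2 - 12 = 8, d_2 = (154 - 8^2)/10 = 90/10 = 9, a_2 = floor((12 + 8)/9) = 2.
  m_3 = 9*2 - 8 = 10, d_3 = (154 - 10^2)/9 = 54/9 = 6, a_3 = floor((12 + 10)/6) = 3.
  m_4 = 6*3 - 10 = 8, d_4 = (154 - 8^2)/6 = 90/6 = 15, a_4 = floor((12 + 8)/15) = 1.
  m_5 = 15*1 - 8 = 7, d_5 = (154 - 7^2)/15 = 105/15 = 7, a_5 = floor((12 + 7)/7) = 2.
  m_6 = 7*2 - 7 = 7, d_6 = (154 - 7^2)/7 = 105/7 = 15, a_6 = floor((12 + 7)/15) = 1.
  m_7 = 15*1 - 7 = 8, d_7 = (154 - 8^2)/15 = 90/15 = 6, a_7 = floor((12 + 8)/6) = 3.
  m_8 = 6*3 - 8 = 10, d_8 = (154 - 10^2)/6 = 54/6 = 9, a_8 = floor((12 + 10)/9) = 2.
  m_9 = 9*2 - 10 = 8, d_9 = (154 - 8^2)/9 = 90/9 = 10, a_9 = floor((12 + 8)/10) = 2.
  m_10 = 10*2 - 8 = 12, d_10 = (154 - 12^2)/10 = 10/10 = 1, a_10 = floor((12 + 12)/1) = 24.
  m_11 = 1*24 - 12 = 12, d_11 = (154 - 12^2)/1 = 10/1 = 10: (m_11, d_11) = (m_1, d_1) = (12, 10), so from here the quotients repeat a_1, ..., a_10; the period length is 10.
So sqrt(154) = [12; (2, 2, 3, 1, 2, 1, 3, 2, 2, 24)] with period length k = 10.
k is even, so the fundamental solution of x^2 - 154y^2 = 1 is (p_{k-1}, q_{k-1}) = (p_9, q_9); compute convergents through index 9.
Convergents (p_i = a_i*p_{i-1} + p_{i-2}, q_i = a_i*q_{i-1} + q_{i-2} with p_{-2}=0, p_{-1}=1, q_{-2}=1, q_{-1}=0):
  i=0: a_0=12, p_0 = 12*1 + 0 = 12, q_0 = 12*0 + 1 = 1.
  i=1: a_1=2, p_1 = 2*12 + 1 = 25, q_1 = 2*1 + 0 = 2.
  i=2: a_2=2, p_2 = 2*25 + 12 = 62, q_2 = 2*2 + 1 = 5.
  i=3: a_3=3, p_3 = 3*62 + 25 = 211, q_3 = 3*5 + 2 = 17.
  i=4: a_4=1, p_4 = 1*211 + 62 = 273, q_4 = 1*17 + 5 = 22.
  i=5: a_5=2, p_5 = 2*273 + 211 = 757, q_5 = 2*22 + 17 = 61.
  i=6: a_6=1, p_6 = 1*757 + 273 = 1030, q_6 = 1*61 + 22 = 83.
  i=7: a_7=3, p_7 = 3*1030 + 757 = 3847, q_7 = 3*83 + 61 = 310.
  i=8: a_8=2, p_8 = 2*3847 + 1030 = 8724, q_8 = 2*310 + 83 = 703.
  i=9: a_9=2, p_9 = 2*8724 + 3847 = 21295, q_9 = 2*703 + 310 = 1716.
Check: 21295^2 - 154*1716^2 = 453477025 - 453477024 = 1, so (x, y) = (21295, 1716) solves the equation, and by the theorem it is the least positive solution.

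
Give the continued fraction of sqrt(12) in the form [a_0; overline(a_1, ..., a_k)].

Write x_i = (sqrt(12) + m_i)/d_i with (m_0, d_0) = (0, 1). a_0 = floor(sqrt(12)) = 3, since 3^2 = 9 <= 12 < 16 = 4^2.
Iterate m_{i+1} = d_i*a_i - m_i, d_{i+1} = (12 - m_{i+1}^2)/d_i, a_{i+1} = floor((a_0 + m_{i+1})/d_{i+1}):
  m_1 = 1*3 - 0 = 3, d_1 = (12 - 3^2)/1 = 3/1 = 3, a_1 = floor((3 + 3)/3) = 2.
  m_2 = 3*2 - 3 = 3, d_2 = (12 - 3^2)/3 = 3/3 = 1, a_2 = floor((3 + 3)/1) = 6.
  m_3 = 1*6 - 3 = 3, d_3 = (12 - 3^2)/1 = 3/1 = 3: (m_3, d_3) = (m_1, d_1) = (3, 3), so from here the quotients repeat a_1, a_2; the period length is 2.
Hence the expansion of sqrt(12) is a_0 = 3 followed by the repeating block 2, 6 (period 2).

[3; overline(2, 6)]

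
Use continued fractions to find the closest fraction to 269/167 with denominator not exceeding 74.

29/18

Expand x = 269/167 as a continued fraction with the Euclidean algorithm:
  269 = 1*167 + 102, so a_0 = 1.
  167 = 1*102 + 65, so a_1 = 1.
  102 = 1*65 + 37, so a_2 = 1.
  65 = 1*37 + 28, so a_3 = 1.
  37 = 1*28 + 9, so a_4 = 1.
  28 = 3*9 + 1, so a_5 = 3.
  9 = 9*1 + 0, so a_6 = 9.
so x = [1; 1, 1, 1, 1, 3, 9].
Convergents (p_i = a_i*p_{i-1} + p_{i-2}, q_i = a_i*q_{i-1} + q_{i-2} with p_{-2}=0, p_{-1}=1, q_{-2}=1, q_{-1}=0), until the denominator exceeds 74:
  i=0: a_0=1, p_0 = 1*1 + 0 = 1, q_0 = 1*0 + 1 = 1.
  i=1: a_1=1, p_1 = 1*1 + 1 = 2, q_1 = 1*1 + 0 = 1.
  i=2: a_2=1, p_2 = 1*2 + 1 = 3, q_2 = 1*1 + 1 = 2.
  i=3: a_3=1, p_3 = 1*3 + 2 = 5, q_3 = 1*2 + 1 = 3.
  i=4: a_4=1, p_4 = 1*5 + 3 = 8, q_4 = 1*3 + 2 = 5.
  i=5: a_5=3, p_5 = 3*8 + 5 = 29, q_5 = 3*5 + 3 = 18.
  i=6: a_6=9, p_6 = 9*29 + 8 = 269, q_6 = 9*18 + 5 = 167.
q_6 = 167 > 74, so the last convergent with denominator <= 74 is p_5/q_5 = 29/18.
The closest fraction with denominator <= 74 is either p_5/q_5 or the intermediate fraction (k*p_5 + p_4)/(k*q_5 + q_4) with the largest k >= 1 whose denominator stays <= 74; these approach x as k grows, and every other convergent or intermediate fraction in range is farther away.
Largest k: floor((74 - q_4)/q_5) = floor((74 - 5)/18) = 3.
That gives (3*29 + 8)/(3*18 + 5) = 95/59.
Compare the errors: |x - 29/18| = |269*18 - 29*167|/(167*18) = 1/3006, and |x - 95/59| = |269*59 - 95*167|/(167*59) = 6/9853.
Cross-multiplying, 1*9853 = 9853 < 18036 = 6*3006, so 1/3006 is smaller: the convergent 29/18 is closer to x than 95/59.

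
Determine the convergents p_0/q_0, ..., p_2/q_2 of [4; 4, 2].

Using the convergent recurrence p_i = a_i*p_{i-1} + p_{i-2}, q_i = a_i*q_{i-1} + q_{i-2} with p_{-2}=0, p_{-1}=1, q_{-2}=1, q_{-1}=0:
  i=0: a_0=4, p_0 = 4*1 + 0 = 4, q_0 = 4*0 + 1 = 1.
  i=1: a_1=4, p_1 = 4*4 + 1 = 17, q_1 = 4*1 + 0 = 4.
  i=2: a_2=2, p_2 = 2*17 + 4 = 38, q_2 = 2*4 + 1 = 9.

4/1, 17/4, 38/9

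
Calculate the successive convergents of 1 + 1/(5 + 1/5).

1/1, 6/5, 31/26

Using the convergent recurrence p_i = a_i*p_{i-1} + p_{i-2}, q_i = a_i*q_{i-1} + q_{i-2} with p_{-2}=0, p_{-1}=1, q_{-2}=1, q_{-1}=0:
  i=0: a_0=1, p_0 = 1*1 + 0 = 1, q_0 = 1*0 + 1 = 1.
  i=1: a_1=5, p_1 = 5*1 + 1 = 6, q_1 = 5*1 + 0 = 5.
  i=2: a_2=5, p_2 = 5*6 + 1 = 31, q_2 = 5*5 + 1 = 26.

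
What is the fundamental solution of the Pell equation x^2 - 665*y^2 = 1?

First expand sqrt(665) as a continued fraction. With x_i = (sqrt(665) + m_i)/d_i and (m_0, d_0) = (0, 1): a_0 = floor(sqrt(665)) = 25, since 25^2 = 625 <= 665 < 676 = 26^2.
Iterate m_{i+1} = d_i*a_i - m_i, d_{i+1} = (665 - m_{i+1}^2)/d_i, a_{i+1} = floor((a_0 + m_{i+1})/d_{i+1}):
  m_1 = 1*25 - 0 = 25, d_1 = (665 - 25^2)/1 = 40/1 = 40, a_1 = floor((25 + 25)/40) = 1.
  m_2 = 40*1 - 25 = 15, d_2 = (665 - 15^2)/40 = 440/40 = 11, a_2 = floor((25 + 15)/11) = 3.
  m_3 = 11*3 - 15 = 18, d_3 = (665 - 18^2)/11 = 341/11 = 31, a_3 = floor((25 + 18)/31) = 1.
  m_4 = 31*1 - 18 = 13, d_4 = (665 - 13^2)/31 = 496/31 = 16, a_4 = floor((25 + 13)/16) = 2.
  m_5 = 16*2 - 13 = 19, d_5 = (665 - 19^2)/16 = 304/16 = 19, a_5 = floor((25 + 19)/19) = 2.
  m_6 = 19*2 - 19 = 19, d_6 = (665 - 19^2)/19 = 304/19 = 16, a_6 = floor((25 + 19)/16) = 2.
  m_7 = 16*2 - 19 = 13, d_7 = (665 - 13^2)/16 = 496/16 = 31, a_7 = floor((25 + 13)/31) = 1.
  m_8 = 31*1 - 13 = 18, d_8 = (665 - 18^2)/31 = 341/31 = 11, a_8 = floor((25 + 18)/11) = 3.
  m_9 = 11*3 - 18 = 15, d_9 = (665 - 15^2)/11 = 440/11 = 40, a_9 = floor((25 + 15)/40) = 1.
  m_10 = 40*1 - 15 = 25, d_10 = (665 - 25^2)/40 = 40/40 = 1, a_10 = floor((25 + 25)/1) = 50.
  m_11 = 1*50 - 25 = 25, d_11 = (665 - 25^2)/1 = 40/1 = 40: (m_11, d_11) = (m_1, d_1) = (25, 40), so from here the quotients repeat a_1, ..., a_10; the period length is 10.
So sqrt(665) = [25; (1, 3, 1, 2, 2, 2, 1, 3, 1, 50)] with period length k = 10.
k is even, so the fundamental solution of x^2 - 665y^2 = 1 is (p_{k-1}, q_{k-1}) = (p_9, q_9); compute convergents through index 9.
Convergents (p_i = a_i*p_{i-1} + p_{i-2}, q_i = a_i*q_{i-1} + q_{i-2} with p_{-2}=0, p_{-1}=1, q_{-2}=1, q_{-1}=0):
  i=0: a_0=25, p_0 = 25*1 + 0 = 25, q_0 = 25*0 + 1 = 1.
  i=1: a_1=1, p_1 = 1*25 + 1 = 26, q_1 = 1*1 + 0 = 1.
  i=2: a_2=3, p_2 = 3*26 + 25 = 103, q_2 = 3*1 + 1 = 4.
  i=3: a_3=1, p_3 = 1*103 + 26 = 129, q_3 = 1*4 + 1 = 5.
  i=4: a_4=2, p_4 = 2*129 + 103 = 361, q_4 = 2*5 + 4 = 14.
  i=5: a_5=2, p_5 = 2*361 + 129 = 851, q_5 = 2*14 + 5 = 33.
  i=6: a_6=2, p_6 = 2*851 + 361 = 2063, q_6 = 2*33 + 14 = 80.
  i=7: a_7=1, p_7 = 1*2063 + 851 = 2914, q_7 = 1*80 + 33 = 113.
  i=8: a_8=3, p_8 = 3*2914 + 2063 = 10805, q_8 = 3*113 + 80 = 419.
  i=9: a_9=1, p_9 = 1*10805 + 2914 = 13719, q_9 = 1*419 + 113 = 532.
Check: 13719^2 - 665*532^2 = 188210961 - 188210960 = 1, so (x, y) = (13719, 532) solves the equation, and by the theorem it is the least positive solution.

(x, y) = (13719, 532)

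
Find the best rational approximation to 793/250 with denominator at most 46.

Expand x = 793/250 as a continued fraction with the Euclidean algorithm:
  793 = 3*250 + 43, so a_0 = 3.
  250 = 5*43 + 35, so a_1 = 5.
  43 = 1*35 + 8, so a_2 = 1.
  35 = 4*8 + 3, so a_3 = 4.
  8 = 2*3 + 2, so a_4 = 2.
  3 = 1*2 + 1, so a_5 = 1.
  2 = 2*1 + 0, so a_6 = 2.
so x = [3; 5, 1, 4, 2, 1, 2].
Convergents (p_i = a_i*p_{i-1} + p_{i-2}, q_i = a_i*q_{i-1} + q_{i-2} with p_{-2}=0, p_{-1}=1, q_{-2}=1, q_{-1}=0), until the denominator exceeds 46:
  i=0: a_0=3, p_0 = 3*1 + 0 = 3, q_0 = 3*0 + 1 = 1.
  i=1: a_1=5, p_1 = 5*3 + 1 = 16, q_1 = 5*1 + 0 = 5.
  i=2: a_2=1, p_2 = 1*16 + 3 = 19, q_2 = 1*5 + 1 = 6.
  i=3: a_3=4, p_3 = 4*19 + 16 = 92, q_3 = 4*6 + 5 = 29.
  i=4: a_4=2, p_4 = 2*92 + 19 = 203, q_4 = 2*29 + 6 = 64.
q_4 = 64 > 46, so the last convergent with denominator <= 46 is p_3/q_3 = 92/29.
The closest fraction with denominator <= 46 is either p_3/q_3 or the intermediate fraction (k*p_3 + p_2)/(k*q_3 + q_2) with the largest k >= 1 whose denominator stays <= 46; these approach x as k grows, and every other convergent or intermediate fraction in range is farther away.
Largest k: floor((46 - q_2)/q_3) = floor((46 - 6)/29) = 1.
That gives (1*92 + 19)/(1*29 + 6) = 111/35.
Compare the errors: |x - 92/29| = |793*29 - 92*250|/(250*29) = 3/7250, and |x - 111/35| = |793*35 - 111*250|/(250*35) = 5/8750.
Cross-multiplying, 3*8750 = 26250 < 36250 = 5*7250, so 3/7250 is smaller: the convergent 92/29 is closer to x than 111/35.

92/29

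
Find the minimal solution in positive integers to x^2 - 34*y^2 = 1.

(x, y) = (35, 6)

First expand sqrt(34) as a continued fraction. With x_i = (sqrt(34) + m_i)/d_i and (m_0, d_0) = (0, 1): a_0 = floor(sqrt(34)) = 5, since 5^2 = 25 <= 34 < 36 = 6^2.
Iterate m_{i+1} = d_i*a_i - m_i, d_{i+1} = (34 - m_{i+1}^2)/d_i, a_{i+1} = floor((a_0 + m_{i+1})/d_{i+1}):
  m_1 = 1*5 - 0 = 5, d_1 = (34 - 5^2)/1 = 9/1 = 9, a_1 = floor((5 + 5)/9) = 1.
  m_2 = 9*1 - 5 = 4, d_2 = (34 - 4^2)/9 = 18/9 = 2, a_2 = floor((5 + 4)/2) = 4.
  m_3 = 2*4 - 4 = 4, d_3 = (34 - 4^2)/2 = 18/2 = 9, a_3 = floor((5 + 4)/9) = 1.
  m_4 = 9*1 - 4 = 5, d_4 = (34 - 5^2)/9 = 9/9 = 1, a_4 = floor((5 + 5)/1) = 10.
  m_5 = 1*10 - 5 = 5, d_5 = (34 - 5^2)/1 = 9/1 = 9: (m_5, d_5) = (m_1, d_1) = (5, 9), so from here the quotients repeat a_1, ..., a_4; the period length is 4.
So sqrt(34) = [5; (1, 4, 1, 10)] with period length k = 4.
k is even, so the fundamental solution of x^2 - 34y^2 = 1 is (p_{k-1}, q_{k-1}) = (p_3, q_3); compute convergents through index 3.
Convergents (p_i = a_i*p_{i-1} + p_{i-2}, q_i = a_i*q_{i-1} + q_{i-2} with p_{-2}=0, p_{-1}=1, q_{-2}=1, q_{-1}=0):
  i=0: a_0=5, p_0 = 5*1 + 0 = 5, q_0 = 5*0 + 1 = 1.
  i=1: a_1=1, p_1 = 1*5 + 1 = 6, q_1 = 1*1 + 0 = 1.
  i=2: a_2=4, p_2 = 4*6 + 5 = 29, q_2 = 4*1 + 1 = 5.
  i=3: a_3=1, p_3 = 1*29 + 6 = 35, q_3 = 1*5 + 1 = 6.
Check: 35^2 - 34*6^2 = 1225 - 1224 = 1, so (x, y) = (35, 6) solves the equation, and by the theorem it is the least positive solution.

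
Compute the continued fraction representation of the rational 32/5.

[6; 2, 2]

Run the Euclidean algorithm on 32 and 5; the successive quotients are the partial quotients a_0, a_1, ... (each step inverts the fractional part left over by the previous one):
  32 = 6*5 + 2, so a_0 = 6.
  5 = 2*2 + 1, so a_1 = 2.
  2 = 2*1 + 0, so a_2 = 2.
The remainder reaches 0 after 3 divisions, so the expansion has 3 partial quotients, read off in order.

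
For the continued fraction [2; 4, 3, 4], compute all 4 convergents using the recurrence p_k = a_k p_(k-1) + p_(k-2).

Using the convergent recurrence p_i = a_i*p_{i-1} + p_{i-2}, q_i = a_i*q_{i-1} + q_{i-2} with p_{-2}=0, p_{-1}=1, q_{-2}=1, q_{-1}=0:
  i=0: a_0=2, p_0 = 2*1 + 0 = 2, q_0 = 2*0 + 1 = 1.
  i=1: a_1=4, p_1 = 4*2 + 1 = 9, q_1 = 4*1 + 0 = 4.
  i=2: a_2=3, p_2 = 3*9 + 2 = 29, q_2 = 3*4 + 1 = 13.
  i=3: a_3=4, p_3 = 4*29 + 9 = 125, q_3 = 4*13 + 4 = 56.

2/1, 9/4, 29/13, 125/56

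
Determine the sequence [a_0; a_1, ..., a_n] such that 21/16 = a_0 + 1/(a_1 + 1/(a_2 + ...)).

Run the Euclidean algorithm on 21 and 16; the successive quotients are the partial quotients a_0, a_1, ... (each step inverts the fractional part left over by the previous one):
  21 = 1*16 + 5, so a_0 = 1.
  16 = 3*5 + 1, so a_1 = 3.
  5 = 5*1 + 0, so a_2 = 5.
The remainder reaches 0 after 3 divisions, so the expansion has 3 partial quotients, read off in order.

[1; 3, 5]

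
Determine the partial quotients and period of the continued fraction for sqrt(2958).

Write x_i = (sqrt(2958) + m_i)/d_i with (m_0, d_0) = (0, 1). a_0 = floor(sqrt(2958)) = 54, since 54^2 = 2916 <= 2958 < 3025 = 55^2.
Iterate m_{i+1} = d_i*a_i - m_i, d_{i+1} = (2958 - m_{i+1}^2)/d_i, a_{i+1} = floor((a_0 + m_{i+1})/d_{i+1}):
  m_1 = 1*54 - 0 = 54, d_1 = (2958 - 54^2)/1 = 42/1 = 42, a_1 = floor((54 + 54)/42) = 2.
  m_2 = 42*2 - 54 = 30, d_2 = (2958 - 30^2)/42 = 2058/42 = 49, a_2 = floor((54 + 30)/49) = 1.
  m_3 = 49*1 - 30 = 19, d_3 = (2958 - 19^2)/49 = 2597/49 = 53, a_3 = floor((54 + 19)/53) = 1.
  m_4 = 53*1 - 19 = 34, d_4 = (2958 - 34^2)/53 = 1802/53 = 34, a_4 = floor((54 + 34)/34) = 2.
  m_5 = 34*2 - 34 = 34, d_5 = (2958 - 34^2)/34 = 1802/34 = 53, a_5 = floor((54 + 34)/53) = 1.
  m_6 = 53*1 - 34 = 19, d_6 = (2958 - 19^2)/53 = 2597/53 = 49, a_6 = floor((54 + 19)/49) = 1.
  m_7 = 49*1 - 19 = 30, d_7 = (2958 - 30^2)/49 = 2058/49 = 42, a_7 = floor((54 + 30)/42) = 2.
  m_8 = 42*2 - 30 = 54, d_8 = (2958 - 54^2)/42 = 42/42 = 1, a_8 = floor((54 + 54)/1) = 108.
  m_9 = 1*108 - 54 = 54, d_9 = (2958 - 54^2)/1 = 42/1 = 42: (m_9, d_9) = (m_1, d_1) = (54, 42), so from here the quotients repeat a_1, ..., a_8; the period length is 8.
Hence the expansion of sqrt(2958) is a_0 = 54 followed by the repeating block 2, 1, 1, 2, 1, 1, 2, 108 (period 8).

[54; (2, 1, 1, 2, 1, 1, 2, 108)]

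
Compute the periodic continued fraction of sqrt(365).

Write x_i = (sqrt(365) + m_i)/d_i with (m_0, d_0) = (0, 1). a_0 = floor(sqrt(365)) = 19, since 19^2 = 361 <= 365 < 400 = 20^2.
Iterate m_{i+1} = d_i*a_i - m_i, d_{i+1} = (365 - m_{i+1}^2)/d_i, a_{i+1} = floor((a_0 + m_{i+1})/d_{i+1}):
  m_1 = 1*19 - 0 = 19, d_1 = (365 - 19^2)/1 = 4/1 = 4, a_1 = floor((19 + 19)/4) = 9.
  m_2 = 4*9 - 19 = 17, d_2 = (365 - 17^2)/4 = 76/4 = 19, a_2 = floor((19 + 17)/19) = 1.
  m_3 = 19*1 - 17 = 2, d_3 = (365 - 2^2)/19 = 361/19 = 19, a_3 = floor((19 + 2)/19) = 1.
  m_4 = 19*1 - 2 = 17, d_4 = (365 - 17^2)/19 = 76/19 = 4, a_4 = floor((19 + 17)/4) = 9.
  m_5 = 4*9 - 17 = 19, d_5 = (365 - 19^2)/4 = 4/4 = 1, a_5 = floor((19 + 19)/1) = 38.
  m_6 = 1*38 - 19 = 19, d_6 = (365 - 19^2)/1 = 4/1 = 4: (m_6, d_6) = (m_1, d_1) = (19, 4), so from here the quotients repeat a_1, ..., a_5; the period length is 5.
Hence the expansion of sqrt(365) is a_0 = 19 followed by the repeating block 9, 1, 1, 9, 38 (period 5).

[19; (9, 1, 1, 9, 38)]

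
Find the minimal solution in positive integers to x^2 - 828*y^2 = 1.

(x, y) = (1151, 40)

First expand sqrt(828) as a continued fraction. With x_i = (sqrt(828) + m_i)/d_i and (m_0, d_0) = (0, 1): a_0 = floor(sqrt(828)) = 28, since 28^2 = 784 <= 828 < 841 = 29^2.
Iterate m_{i+1} = d_i*a_i - m_i, d_{i+1} = (828 - m_{i+1}^2)/d_i, a_{i+1} = floor((a_0 + m_{i+1})/d_{i+1}):
  m_1 = 1*28 - 0 = 28, d_1 = (828 - 28^2)/1 = 44/1 = 44, a_1 = floor((28 + 28)/44) = 1.
  m_2 = 44*1 - 28 = 16, d_2 = (828 - 16^2)/44 = 572/44 = 13, a_2 = floor((28 + 16)/13) = 3.
  m_3 = 13*3 - 16 = 23, d_3 = (828 - 23^2)/13 = 299/13 = 23, a_3 = floor((28 + 23)/23) = 2.
  m_4 = 23*2 - 23 = 23, d_4 = (828 - 23^2)/23 = 299/23 = 13, a_4 = floor((28 + 23)/13) = 3.
  m_5 = 13*3 - 23 = 16, d_5 = (828 - 16^2)/13 = 572/13 = 44, a_5 = floor((28 + 16)/44) = 1.
  m_6 = 44*1 - 16 = 28, d_6 = (828 - 28^2)/44 = 44/44 = 1, a_6 = floor((28 + 28)/1) = 56.
  m_7 = 1*56 - 28 = 28, d_7 = (828 - 28^2)/1 = 44/1 = 44: (m_7, d_7) = (m_1, d_1) = (28, 44), so from here the quotients repeat a_1, ..., a_6; the period length is 6.
So sqrt(828) = [28; (1, 3, 2, 3, 1, 56)] with period length k = 6.
k is even, so the fundamental solution of x^2 - 828y^2 = 1 is (p_{k-1}, q_{k-1}) = (p_5, q_5); compute convergents through index 5.
Convergents (p_i = a_i*p_{i-1} + p_{i-2}, q_i = a_i*q_{i-1} + q_{i-2} with p_{-2}=0, p_{-1}=1, q_{-2}=1, q_{-1}=0):
  i=0: a_0=28, p_0 = 28*1 + 0 = 28, q_0 = 28*0 + 1 = 1.
  i=1: a_1=1, p_1 = 1*28 + 1 = 29, q_1 = 1*1 + 0 = 1.
  i=2: a_2=3, p_2 = 3*29 + 28 = 115, q_2 = 3*1 + 1 = 4.
  i=3: a_3=2, p_3 = 2*115 + 29 = 259, q_3 = 2*4 + 1 = 9.
  i=4: a_4=3, p_4 = 3*259 + 115 = 892, q_4 = 3*9 + 4 = 31.
  i=5: a_5=1, p_5 = 1*892 + 259 = 1151, q_5 = 1*31 + 9 = 40.
Check: 1151^2 - 828*40^2 = 1324801 - 1324800 = 1, so (x, y) = (1151, 40) solves the equation, and by the theorem it is the least positive solution.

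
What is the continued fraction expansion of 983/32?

[30; 1, 2, 1, 1, 4]

Run the Euclidean algorithm on 983 and 32; the successive quotients are the partial quotients a_0, a_1, ... (each step inverts the fractional part left over by the previous one):
  983 = 30*32 + 23, so a_0 = 30.
  32 = 1*23 + 9, so a_1 = 1.
  23 = 2*9 + 5, so a_2 = 2.
  9 = 1*5 + 4, so a_3 = 1.
  5 = 1*4 + 1, so a_4 = 1.
  4 = 4*1 + 0, so a_5 = 4.
The remainder reaches 0 after 6 divisions, so the expansion has 6 partial quotients, read off in order.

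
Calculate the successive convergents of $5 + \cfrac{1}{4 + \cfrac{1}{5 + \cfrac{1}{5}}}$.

5/1, 21/4, 110/21, 571/109

Using the convergent recurrence p_i = a_i*p_{i-1} + p_{i-2}, q_i = a_i*q_{i-1} + q_{i-2} with p_{-2}=0, p_{-1}=1, q_{-2}=1, q_{-1}=0:
  i=0: a_0=5, p_0 = 5*1 + 0 = 5, q_0 = 5*0 + 1 = 1.
  i=1: a_1=4, p_1 = 4*5 + 1 = 21, q_1 = 4*1 + 0 = 4.
  i=2: a_2=5, p_2 = 5*21 + 5 = 110, q_2 = 5*4 + 1 = 21.
  i=3: a_3=5, p_3 = 5*110 + 21 = 571, q_3 = 5*21 + 4 = 109.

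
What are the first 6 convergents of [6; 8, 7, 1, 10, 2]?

Using the convergent recurrence p_i = a_i*p_{i-1} + p_{i-2}, q_i = a_i*q_{i-1} + q_{i-2} with p_{-2}=0, p_{-1}=1, q_{-2}=1, q_{-1}=0:
  i=0: a_0=6, p_0 = 6*1 + 0 = 6, q_0 = 6*0 + 1 = 1.
  i=1: a_1=8, p_1 = 8*6 + 1 = 49, q_1 = 8*1 + 0 = 8.
  i=2: a_2=7, p_2 = 7*49 + 6 = 349, q_2 = 7*8 + 1 = 57.
  i=3: a_3=1, p_3 = 1*349 + 49 = 398, q_3 = 1*57 + 8 = 65.
  i=4: a_4=10, p_4 = 10*398 + 349 = 4329, q_4 = 10*65 + 57 = 707.
  i=5: a_5=2, p_5 = 2*4329 + 398 = 9056, q_5 = 2*707 + 65 = 1479.

6/1, 49/8, 349/57, 398/65, 4329/707, 9056/1479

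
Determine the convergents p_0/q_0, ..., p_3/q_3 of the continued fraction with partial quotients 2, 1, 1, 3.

2/1, 3/1, 5/2, 18/7

Using the convergent recurrence p_i = a_i*p_{i-1} + p_{i-2}, q_i = a_i*q_{i-1} + q_{i-2} with p_{-2}=0, p_{-1}=1, q_{-2}=1, q_{-1}=0:
  i=0: a_0=2, p_0 = 2*1 + 0 = 2, q_0 = 2*0 + 1 = 1.
  i=1: a_1=1, p_1 = 1*2 + 1 = 3, q_1 = 1*1 + 0 = 1.
  i=2: a_2=1, p_2 = 1*3 + 2 = 5, q_2 = 1*1 + 1 = 2.
  i=3: a_3=3, p_3 = 3*5 + 3 = 18, q_3 = 3*2 + 1 = 7.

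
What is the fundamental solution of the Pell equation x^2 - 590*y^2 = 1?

(x, y) = (5781, 238)

First expand sqrt(590) as a continued fraction. With x_i = (sqrt(590) + m_i)/d_i and (m_0, d_0) = (0, 1): a_0 = floor(sqrt(590)) = 24, since 24^2 = 576 <= 590 < 625 = 25^2.
Iterate m_{i+1} = d_i*a_i - m_i, d_{i+1} = (590 - m_{i+1}^2)/d_i, a_{i+1} = floor((a_0 + m_{i+1})/d_{i+1}):
  m_1 = 1*24 - 0 = 24, d_1 = (590 - 24^2)/1 = 14/1 = 14, a_1 = floor((24 + 24)/14) = 3.
  m_2 = 14*3 - 24 = 18, d_2 = (590 - 18^2)/14 = 266/14 = 19, a_2 = floor((24 + 18)/19) = 2.
  m_3 = 19*2 - 18 = 20, d_3 = (590 - 20^2)/19 = 190/19 = 10, a_3 = floor((24 + 20)/10) = 4.
  m_4 = 10*4 - 20 = 20, d_4 = (590 - 20^2)/10 = 190/10 = 19, a_4 = floor((24 + 20)/19) = 2.
  m_5 = 19*2 - 20 = 18, d_5 = (590 - 18^2)/19 = 266/19 = 14, a_5 = floor((24 + 18)/14) = 3.
  m_6 = 14*3 - 18 = 24, d_6 = (590 - 24^2)/14 = 14/14 = 1, a_6 = floor((24 + 24)/1) = 48.
  m_7 = 1*48 - 24 = 24, d_7 = (590 - 24^2)/1 = 14/1 = 14: (m_7, d_7) = (m_1, d_1) = (24, 14), so from here the quotients repeat a_1, ..., a_6; the period length is 6.
So sqrt(590) = [24; (3, 2, 4, 2, 3, 48)] with period length k = 6.
k is even, so the fundamental solution of x^2 - 590y^2 = 1 is (p_{k-1}, q_{k-1}) = (p_5, q_5); compute convergents through index 5.
Convergents (p_i = a_i*p_{i-1} + p_{i-2}, q_i = a_i*q_{i-1} + q_{i-2} with p_{-2}=0, p_{-1}=1, q_{-2}=1, q_{-1}=0):
  i=0: a_0=24, p_0 = 24*1 + 0 = 24, q_0 = 24*0 + 1 = 1.
  i=1: a_1=3, p_1 = 3*24 + 1 = 73, q_1 = 3*1 + 0 = 3.
  i=2: a_2=2, p_2 = 2*73 + 24 = 170, q_2 = 2*3 + 1 = 7.
  i=3: a_3=4, p_3 = 4*170 + 73 = 753, q_3 = 4*7 + 3 = 31.
  i=4: a_4=2, p_4 = 2*753 + 170 = 1676, q_4 = 2*31 + 7 = 69.
  i=5: a_5=3, p_5 = 3*1676 + 753 = 5781, q_5 = 3*69 + 31 = 238.
Check: 5781^2 - 590*238^2 = 33419961 - 33419960 = 1, so (x, y) = (5781, 238) solves the equation, and by the theorem it is the least positive solution.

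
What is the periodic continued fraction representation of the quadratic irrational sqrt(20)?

[4; (2, 8)]

Write x_i = (sqrt(20) + m_i)/d_i with (m_0, d_0) = (0, 1). a_0 = floor(sqrt(20)) = 4, since 4^2 = 16 <= 20 < 25 = 5^2.
Iterate m_{i+1} = d_i*a_i - m_i, d_{i+1} = (20 - m_{i+1}^2)/d_i, a_{i+1} = floor((a_0 + m_{i+1})/d_{i+1}):
  m_1 = 1*4 - 0 = 4, d_1 = (20 - 4^2)/1 = 4/1 = 4, a_1 = floor((4 + 4)/4) = 2.
  m_2 = 4*2 - 4 = 4, d_2 = (20 - 4^2)/4 = 4/4 = 1, a_2 = floor((4 + 4)/1) = 8.
  m_3 = 1*8 - 4 = 4, d_3 = (20 - 4^2)/1 = 4/1 = 4: (m_3, d_3) = (m_1, d_1) = (4, 4), so from here the quotients repeat a_1, a_2; the period length is 2.
Hence the expansion of sqrt(20) is a_0 = 4 followed by the repeating block 2, 8 (period 2).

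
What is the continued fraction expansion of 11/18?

[0; 1, 1, 1, 1, 3]

Run the Euclidean algorithm on 11 and 18; the successive quotients are the partial quotients a_0, a_1, ... (each step inverts the fractional part left over by the previous one):
  11 = 0*18 + 11, so a_0 = 0.
  18 = 1*11 + 7, so a_1 = 1.
  11 = 1*7 + 4, so a_2 = 1.
  7 = 1*4 + 3, so a_3 = 1.
  4 = 1*3 + 1, so a_4 = 1.
  3 = 3*1 + 0, so a_5 = 3.
The remainder reaches 0 after 6 divisions, so the expansion has 6 partial quotients, read off in order.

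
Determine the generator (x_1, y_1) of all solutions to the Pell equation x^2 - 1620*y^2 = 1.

(x, y) = (161, 4)

First expand sqrt(1620) as a continued fraction. With x_i = (sqrt(1620) + m_i)/d_i and (m_0, d_0) = (0, 1): a_0 = floor(sqrt(1620)) = 40, since 40^2 = 1600 <= 1620 < 1681 = 41^2.
Iterate m_{i+1} = d_i*a_i - m_i, d_{i+1} = (1620 - m_{i+1}^2)/d_i, a_{i+1} = floor((a_0 + m_{i+1})/d_{i+1}):
  m_1 = 1*40 - 0 = 40, d_1 = (1620 - 40^2)/1 = 20/1 = 20, a_1 = floor((40 + 40)/20) = 4.
  m_2 = 20*4 - 40 = 40, d_2 = (1620 - 40^2)/20 = 20/20 = 1, a_2 = floor((40 + 40)/1) = 80.
  m_3 = 1*80 - 40 = 40, d_3 = (1620 - 40^2)/1 = 20/1 = 20: (m_3, d_3) = (m_1, d_1) = (40, 20), so from here the quotients repeat a_1, a_2; the period length is 2.
So sqrt(1620) = [40; (4, 80)] with period length k = 2.
k is even, so the fundamental solution of x^2 - 1620y^2 = 1 is (p_{k-1}, q_{k-1}) = (p_1, q_1); compute convergents through index 1.
Convergents (p_i = a_i*p_{i-1} + p_{i-2}, q_i = a_i*q_{i-1} + q_{i-2} with p_{-2}=0, p_{-1}=1, q_{-2}=1, q_{-1}=0):
  i=0: a_0=40, p_0 = 40*1 + 0 = 40, q_0 = 40*0 + 1 = 1.
  i=1: a_1=4, p_1 = 4*40 + 1 = 161, q_1 = 4*1 + 0 = 4.
Check: 161^2 - 1620*4^2 = 25921 - 25920 = 1, so (x, y) = (161, 4) solves the equation, and by the theorem it is the least positive solution.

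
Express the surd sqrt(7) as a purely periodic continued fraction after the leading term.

[2; (1, 1, 1, 4)]

Write x_i = (sqrt(7) + m_i)/d_i with (m_0, d_0) = (0, 1). a_0 = floor(sqrt(7)) = 2, since 2^2 = 4 <= 7 < 9 = 3^2.
Iterate m_{i+1} = d_i*a_i - m_i, d_{i+1} = (7 - m_{i+1}^2)/d_i, a_{i+1} = floor((a_0 + m_{i+1})/d_{i+1}):
  m_1 = 1*2 - 0 = 2, d_1 = (7 - 2^2)/1 = 3/1 = 3, a_1 = floor((2 + 2)/3) = 1.
  m_2 = 3*1 - 2 = 1, d_2 = (7 - 1^2)/3 = 6/3 = 2, a_2 = floor((2 + 1)/2) = 1.
  m_3 = 2*1 - 1 = 1, d_3 = (7 - 1^2)/2 = 6/2 = 3, a_3 = floor((2 + 1)/3) = 1.
  m_4 = 3*1 - 1 = 2, d_4 = (7 - 2^2)/3 = 3/3 = 1, a_4 = floor((2 + 2)/1) = 4.
  m_5 = 1*4 - 2 = 2, d_5 = (7 - 2^2)/1 = 3/1 = 3: (m_5, d_5) = (m_1, d_1) = (2, 3), so from here the quotients repeat a_1, ..., a_4; the period length is 4.
Hence the expansion of sqrt(7) is a_0 = 2 followed by the repeating block 1, 1, 1, 4 (period 4).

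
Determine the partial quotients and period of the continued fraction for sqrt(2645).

[51; (2, 3, 20, 3, 2, 102)]

Write x_i = (sqrt(2645) + m_i)/d_i with (m_0, d_0) = (0, 1). a_0 = floor(sqrt(2645)) = 51, since 51^2 = 2601 <= 2645 < 2704 = 52^2.
Iterate m_{i+1} = d_i*a_i - m_i, d_{i+1} = (2645 - m_{i+1}^2)/d_i, a_{i+1} = floor((a_0 + m_{i+1})/d_{i+1}):
  m_1 = 1*51 - 0 = 51, d_1 = (2645 - 51^2)/1 = 44/1 = 44, a_1 = floor((51 + 51)/44) = 2.
  m_2 = 44*2 - 51 = 37, d_2 = (2645 - 37^2)/44 = 1276/44 = 29, a_2 = floor((51 + 37)/29) = 3.
  m_3 = 29*3 - 37 = 50, d_3 = (2645 - 50^2)/29 = 145/29 = 5, a_3 = floor((51 + 50)/5) = 20.
  m_4 = 5*20 - 50 = 50, d_4 = (2645 - 50^2)/5 = 145/5 = 29, a_4 = floor((51 + 50)/29) = 3.
  m_5 = 29*3 - 50 = 37, d_5 = (2645 - 37^2)/29 = 1276/29 = 44, a_5 = floor((51 + 37)/44) = 2.
  m_6 = 44*2 - 37 = 51, d_6 = (2645 - 51^2)/44 = 44/44 = 1, a_6 = floor((51 + 51)/1) = 102.
  m_7 = 1*102 - 51 = 51, d_7 = (2645 - 51^2)/1 = 44/1 = 44: (m_7, d_7) = (m_1, d_1) = (51, 44), so from here the quotients repeat a_1, ..., a_6; the period length is 6.
Hence the expansion of sqrt(2645) is a_0 = 51 followed by the repeating block 2, 3, 20, 3, 2, 102 (period 6).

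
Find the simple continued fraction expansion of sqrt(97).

[9; (1, 5, 1, 1, 1, 1, 1, 1, 5, 1, 18)]

Write x_i = (sqrt(97) + m_i)/d_i with (m_0, d_0) = (0, 1). a_0 = floor(sqrt(97)) = 9, since 9^2 = 81 <= 97 < 100 = 10^2.
Iterate m_{i+1} = d_i*a_i - m_i, d_{i+1} = (97 - m_{i+1}^2)/d_i, a_{i+1} = floor((a_0 + m_{i+1})/d_{i+1}):
  m_1 = 1*9 - 0 = 9, d_1 = (97 - 9^2)/1 = 16/1 = 16, a_1 = floor((9 + 9)/16) = 1.
  m_2 = 16*1 - 9 = 7, d_2 = (97 - 7^2)/16 = 48/16 = 3, a_2 = floor((9 + 7)/3) = 5.
  m_3 = 3*5 - 7 = 8, d_3 = (97 - 8^2)/3 = 33/3 = 11, a_3 = floor((9 + 8)/11) = 1.
  m_4 = 11*1 - 8 = 3, d_4 = (97 - 3^2)/11 = 88/11 = 8, a_4 = floor((9 + 3)/8) = 1.
  m_5 = 8*1 - 3 = 5, d_5 = (97 - 5^2)/8 = 72/8 = 9, a_5 = floor((9 + 5)/9) = 1.
  m_6 = 9*1 - 5 = 4, d_6 = (97 - 4^2)/9 = 81/9 = 9, a_6 = floor((9 + 4)/9) = 1.
  m_7 = 9*1 - 4 = 5, d_7 = (97 - 5^2)/9 = 72/9 = 8, a_7 = floor((9 + 5)/8) = 1.
  m_8 = 8*1 - 5 = 3, d_8 = (97 - 3^2)/8 = 88/8 = 11, a_8 = floor((9 + 3)/11) = 1.
  m_9 = 11*1 - 3 = 8, d_9 = (97 - 8^2)/11 = 33/11 = 3, a_9 = floor((9 + 8)/3) = 5.
  m_10 = 3*5 - 8 = 7, d_10 = (97 - 7^2)/3 = 48/3 = 16, a_10 = floor((9 + 7)/16) = 1.
  m_11 = 16*1 - 7 = 9, d_11 = (97 - 9^2)/16 = 16/16 = 1, a_11 = floor((9 + 9)/1) = 18.
  m_12 = 1*18 - 9 = 9, d_12 = (97 - 9^2)/1 = 16/1 = 16: (m_12, d_12) = (m_1, d_1) = (9, 16), so from here the quotients repeat a_1, ..., a_11; the period length is 11.
Hence the expansion of sqrt(97) is a_0 = 9 followed by the repeating block 1, 5, 1, 1, 1, 1, 1, 1, 5, 1, 18 (period 11).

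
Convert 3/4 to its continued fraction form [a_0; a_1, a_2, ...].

Run the Euclidean algorithm on 3 and 4; the successive quotients are the partial quotients a_0, a_1, ... (each step inverts the fractional part left over by the previous one):
  3 = 0*4 + 3, so a_0 = 0.
  4 = 1*3 + 1, so a_1 = 1.
  3 = 3*1 + 0, so a_2 = 3.
The remainder reaches 0 after 3 divisions, so the expansion has 3 partial quotients, read off in order.

[0; 1, 3]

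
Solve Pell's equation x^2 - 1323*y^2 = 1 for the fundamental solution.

(x, y) = (3650401, 100360)

First expand sqrt(1323) as a continued fraction. With x_i = (sqrt(1323) + m_i)/d_i and (m_0, d_0) = (0, 1): a_0 = floor(sqrt(1323)) = 36, since 36^2 = 1296 <= 1323 < 1369 = 37^2.
Iterate m_{i+1} = d_i*a_i - m_i, d_{i+1} = (1323 - m_{i+1}^2)/d_i, a_{i+1} = floor((a_0 + m_{i+1})/d_{i+1}):
  m_1 = 1*36 - 0 = 36, d_1 = (1323 - 36^2)/1 = 27/1 = 27, a_1 = floor((36 + 36)/27) = 2.
  m_2 = 27*2 - 36 = 18, d_2 = (1323 - 18^2)/27 = 999/27 = 37, a_2 = floor((36 + 18)/37) = 1.
  m_3 = 37*1 - 18 = 19, d_3 = (1323 - 19^2)/37 = 962/37 = 26, a_3 = floor((36 + 19)/26) = 2.
  m_4 = 26*2 - 19 = 33, d_4 = (1323 - 33^2)/26 = 234/26 = 9, a_4 = floor((36 + 33)/9) = 7.
  m_5 = 9*7 - 33 = 30, d_5 = (1323 - 30^2)/9 = 423/9 = 47, a_5 = floor((36 + 30)/47) = 1.
  m_6 = 47*1 - 30 = 17, d_6 = (1323 - 17^2)/47 = 1034/47 = 22, a_6 = floor((36 + 17)/22) = 2.
  m_7 = 22*2 - 17 = 27, d_7 = (1323 - 27^2)/22 = 594/22 = 27, a_7 = floor((36 + 27)/27) = 2.
  m_8 = 27*2 - 27 = 27, d_8 = (1323 - 27^2)/27 = 594/27 = 22, a_8 = floor((36 + 27)/22) = 2.
  m_9 = 22*2 - 27 = 17, d_9 = (1323 - 17^2)/22 = 1034/22 = 47, a_9 = floor((36 + 17)/47) = 1.
  m_10 = 47*1 - 17 = 30, d_10 = (1323 - 30^2)/47 = 423/47 = 9, a_10 = floor((36 + 30)/9) = 7.
  m_11 = 9*7 - 30 = 33, d_11 = (1323 - 33^2)/9 = 234/9 = 26, a_11 = floor((36 + 33)/26) = 2.
  m_12 = 26*2 - 33 = 19, d_12 = (1323 - 19^2)/26 = 962/26 = 37, a_12 = floor((36 + 19)/37) = 1.
  m_13 = 37*1 - 19 = 18, d_13 = (1323 - 18^2)/37 = 999/37 = 27, a_13 = floor((36 + 18)/27) = 2.
  m_14 = 27*2 - 18 = 36, d_14 = (1323 - 36^2)/27 = 27/27 = 1, a_14 = floor((36 + 36)/1) = 72.
  m_15 = 1*72 - 36 = 36, d_15 = (1323 - 36^2)/1 = 27/1 = 27: (m_15, d_15) = (m_1, d_1) = (36, 27), so from here the quotients repeat a_1, ..., a_14; the period length is 14.
So sqrt(1323) = [36; (2, 1, 2, 7, 1, 2, 2, 2, 1, 7, 2, 1, 2, 72)] with period length k = 14.
k is even, so the fundamental solution of x^2 - 1323y^2 = 1 is (p_{k-1}, q_{k-1}) = (p_13, q_13); compute convergents through index 13.
Convergents (p_i = a_i*p_{i-1} + p_{i-2}, q_i = a_i*q_{i-1} + q_{i-2} with p_{-2}=0, p_{-1}=1, q_{-2}=1, q_{-1}=0):
  i=0: a_0=36, p_0 = 36*1 + 0 = 36, q_0 = 36*0 + 1 = 1.
  i=1: a_1=2, p_1 = 2*36 + 1 = 73, q_1 = 2*1 + 0 = 2.
  i=2: a_2=1, p_2 = 1*73 + 36 = 109, q_2 = 1*2 + 1 = 3.
  i=3: a_3=2, p_3 = 2*109 + 73 = 291, q_3 = 2*3 + 2 = 8.
  i=4: a_4=7, p_4 = 7*291 + 109 = 2146, q_4 = 7*8 + 3 = 59.
  i=5: a_5=1, p_5 = 1*2146 + 291 = 2437, q_5 = 1*59 + 8 = 67.
  i=6: a_6=2, p_6 = 2*2437 + 2146 = 7020, q_6 = 2*67 + 59 = 193.
  i=7: a_7=2, p_7 = 2*7020 + 2437 = 16477, q_7 = 2*193 + 67 = 453.
  i=8: a_8=2, p_8 = 2*16477 + 7020 = 39974, q_8 = 2*453 + 193 = 1099.
  i=9: a_9=1, p_9 = 1*39974 + 16477 = 56451, q_9 = 1*1099 + 453 = 1552.
  i=10: a_10=7, p_10 = 7*56451 + 39974 = 435131, q_10 = 7*1552 + 1099 = 11963.
  i=11: a_11=2, p_11 = 2*435131 + 56451 = 926713, q_11 = 2*11963 + 1552 = 25478.
  i=12: a_12=1, p_12 = 1*926713 + 435131 = 1361844, q_12 = 1*25478 + 11963 = 37441.
  i=13: a_13=2, p_13 = 2*1361844 + 926713 = 3650401, q_13 = 2*37441 + 25478 = 100360.
Check: 3650401^2 - 1323*100360^2 = 13325427460801 - 13325427460800 = 1, so (x, y) = (3650401, 100360) solves the equation, and by the theorem it is the least positive solution.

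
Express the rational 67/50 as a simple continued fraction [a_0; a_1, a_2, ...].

Run the Euclidean algorithm on 67 and 50; the successive quotients are the partial quotients a_0, a_1, ... (each step inverts the fractional part left over by the previous one):
  67 = 1*50 + 17, so a_0 = 1.
  50 = 2*17 + 16, so a_1 = 2.
  17 = 1*16 + 1, so a_2 = 1.
  16 = 16*1 + 0, so a_3 = 16.
The remainder reaches 0 after 4 divisions, so the expansion has 4 partial quotients, read off in order.

[1; 2, 1, 16]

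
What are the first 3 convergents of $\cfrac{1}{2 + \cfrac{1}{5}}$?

Using the convergent recurrence p_i = a_i*p_{i-1} + p_{i-2}, q_i = a_i*q_{i-1} + q_{i-2} with p_{-2}=0, p_{-1}=1, q_{-2}=1, q_{-1}=0:
  i=0: a_0=0, p_0 = 0*1 + 0 = 0, q_0 = 0*0 + 1 = 1.
  i=1: a_1=2, p_1 = 2*0 + 1 = 1, q_1 = 2*1 + 0 = 2.
  i=2: a_2=5, p_2 = 5*1 + 0 = 5, q_2 = 5*2 + 1 = 11.

0/1, 1/2, 5/11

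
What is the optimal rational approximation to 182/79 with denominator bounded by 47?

Expand x = 182/79 as a continued fraction with the Euclidean algorithm:
  182 = 2*79 + 24, so a_0 = 2.
  79 = 3*24 + 7, so a_1 = 3.
  24 = 3*7 + 3, so a_2 = 3.
  7 = 2*3 + 1, so a_3 = 2.
  3 = 3*1 + 0, so a_4 = 3.
so x = [2; 3, 3, 2, 3].
Convergents (p_i = a_i*p_{i-1} + p_{i-2}, q_i = a_i*q_{i-1} + q_{i-2} with p_{-2}=0, p_{-1}=1, q_{-2}=1, q_{-1}=0), until the denominator exceeds 47:
  i=0: a_0=2, p_0 = 2*1 + 0 = 2, q_0 = 2*0 + 1 = 1.
  i=1: a_1=3, p_1 = 3*2 + 1 = 7, q_1 = 3*1 + 0 = 3.
  i=2: a_2=3, p_2 = 3*7 + 2 = 23, q_2 = 3*3 + 1 = 10.
  i=3: a_3=2, p_3 = 2*23 + 7 = 53, q_3 = 2*10 + 3 = 23.
  i=4: a_4=3, p_4 = 3*53 + 23 = 182, q_4 = 3*23 + 10 = 79.
q_4 = 79 > 47, so the last convergent with denominator <= 47 is p_3/q_3 = 53/23.
The closest fraction with denominator <= 47 is either p_3/q_3 or the intermediate fraction (k*p_3 + p_2)/(k*q_3 + q_2) with the largest k >= 1 whose denominator stays <= 47; these approach x as k grows, and every other convergent or intermediate fraction in range is farther away.
Largest k: floor((47 - q_2)/q_3) = floor((47 - 10)/23) = 1.
That gives (1*53 + 23)/(1*23 + 10) = 76/33.
Compare the errors: |x - 53/23| = |182*23 - 53*79|/(79*23) = 1/1817, and |x - 76/33| = |182*33 - 76*79|/(79*33) = 2/2607.
Cross-multiplying, 1*2607 = 2607 < 3634 = 2*1817, so 1/1817 is smaller: the convergent 53/23 is closer to x than 76/33.

53/23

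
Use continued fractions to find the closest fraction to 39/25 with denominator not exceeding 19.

25/16

Expand x = 39/25 as a continued fraction with the Euclidean algorithm:
  39 = 1*25 + 14, so a_0 = 1.
  25 = 1*14 + 11, so a_1 = 1.
  14 = 1*11 + 3, so a_2 = 1.
  11 = 3*3 + 2, so a_3 = 3.
  3 = 1*2 + 1, so a_4 = 1.
  2 = 2*1 + 0, so a_5 = 2.
so x = [1; 1, 1, 3, 1, 2].
Convergents (p_i = a_i*p_{i-1} + p_{i-2}, q_i = a_i*q_{i-1} + q_{i-2} with p_{-2}=0, p_{-1}=1, q_{-2}=1, q_{-1}=0), until the denominator exceeds 19:
  i=0: a_0=1, p_0 = 1*1 + 0 = 1, q_0 = 1*0 + 1 = 1.
  i=1: a_1=1, p_1 = 1*1 + 1 = 2, q_1 = 1*1 + 0 = 1.
  i=2: a_2=1, p_2 = 1*2 + 1 = 3, q_2 = 1*1 + 1 = 2.
  i=3: a_3=3, p_3 = 3*3 + 2 = 11, q_3 = 3*2 + 1 = 7.
  i=4: a_4=1, p_4 = 1*11 + 3 = 14, q_4 = 1*7 + 2 = 9.
  i=5: a_5=2, p_5 = 2*14 + 11 = 39, q_5 = 2*9 + 7 = 25.
q_5 = 25 > 19, so the last convergent with denominator <= 19 is p_4/q_4 = 14/9.
The closest fraction with denominator <= 19 is either p_4/q_4 or the intermediate fraction (k*p_4 + p_3)/(k*q_4 + q_3) with the largest k >= 1 whose denominator stays <= 19; these approach x as k grows, and every other convergent or intermediate fraction in range is farther away.
Largest k: floor((19 - q_3)/q_4) = floor((19 - 7)/9) = 1.
That gives (1*14 + 11)/(1*9 + 7) = 25/16.
Compare the errors: |x - 14/9| = |39*9 - 14*25|/(25*9) = 1/225, and |x - 25/16| = |39*16 - 25*25|/(25*16) = 1/400.
Cross-multiplying, 1*225 = 225 < 400 = 1*400, so 1/400 is smaller: the intermediate fraction 25/16 is closer to x than 14/9.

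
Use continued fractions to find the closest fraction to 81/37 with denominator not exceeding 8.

Expand x = 81/37 as a continued fraction with the Euclidean algorithm:
  81 = 2*37 + 7, so a_0 = 2.
  37 = 5*7 + 2, so a_1 = 5.
  7 = 3*2 + 1, so a_2 = 3.
  2 = 2*1 + 0, so a_3 = 2.
so x = [2; 5, 3, 2].
Convergents (p_i = a_i*p_{i-1} + p_{i-2}, q_i = a_i*q_{i-1} + q_{i-2} with p_{-2}=0, p_{-1}=1, q_{-2}=1, q_{-1}=0), until the denominator exceeds 8:
  i=0: a_0=2, p_0 = 2*1 + 0 = 2, q_0 = 2*0 + 1 = 1.
  i=1: a_1=5, p_1 = 5*2 + 1 = 11, q_1 = 5*1 + 0 = 5.
  i=2: a_2=3, p_2 = 3*11 + 2 = 35, q_2 = 3*5 + 1 = 16.
q_2 = 16 > 8, so the last convergent with denominator <= 8 is p_1/q_1 = 11/5.
The closest fraction with denominator <= 8 is either p_1/q_1 or the intermediate fraction (k*p_1 + p_0)/(k*q_1 + q_0) with the largest k >= 1 whose denominator stays <= 8; these approach x as k grows, and every other convergent or intermediate fraction in range is farther away.
Largest k: floor((8 - q_0)/q_1) = floor((8 - 1)/5) = 1.
That gives (1*11 + 2)/(1*5 + 1) = 13/6.
Compare the errors: |x - 11/5| = |81*5 - 11*37|/(37*5) = 2/185, and |x - 13/6| = |81*6 - 13*37|/(37*6) = 5/222.
Cross-multiplying, 2*222 = 444 < 925 = 5*185, so 2/185 is smaller: the convergent 11/5 is closer to x than 13/6.

11/5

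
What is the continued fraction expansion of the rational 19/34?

[0; 1, 1, 3, 1, 3]

Run the Euclidean algorithm on 19 and 34; the successive quotients are the partial quotients a_0, a_1, ... (each step inverts the fractional part left over by the previous one):
  19 = 0*34 + 19, so a_0 = 0.
  34 = 1*19 + 15, so a_1 = 1.
  19 = 1*15 + 4, so a_2 = 1.
  15 = 3*4 + 3, so a_3 = 3.
  4 = 1*3 + 1, so a_4 = 1.
  3 = 3*1 + 0, so a_5 = 3.
The remainder reaches 0 after 6 divisions, so the expansion has 6 partial quotients, read off in order.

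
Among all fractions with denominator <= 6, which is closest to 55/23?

Expand x = 55/23 as a continued fraction with the Euclidean algorithm:
  55 = 2*23 + 9, so a_0 = 2.
  23 = 2*9 + 5, so a_1 = 2.
  9 = 1*5 + 4, so a_2 = 1.
  5 = 1*4 + 1, so a_3 = 1.
  4 = 4*1 + 0, so a_4 = 4.
so x = [2; 2, 1, 1, 4].
Convergents (p_i = a_i*p_{i-1} + p_{i-2}, q_i = a_i*q_{i-1} + q_{i-2} with p_{-2}=0, p_{-1}=1, q_{-2}=1, q_{-1}=0), until the denominator exceeds 6:
  i=0: a_0=2, p_0 = 2*1 + 0 = 2, q_0 = 2*0 + 1 = 1.
  i=1: a_1=2, p_1 = 2*2 + 1 = 5, q_1 = 2*1 + 0 = 2.
  i=2: a_2=1, p_2 = 1*5 + 2 = 7, q_2 = 1*2 + 1 = 3.
  i=3: a_3=1, p_3 = 1*7 + 5 = 12, q_3 = 1*3 + 2 = 5.
  i=4: a_4=4, p_4 = 4*12 + 7 = 55, q_4 = 4*5 + 3 = 23.
q_4 = 23 > 6, so the last convergent with denominator <= 6 is p_3/q_3 = 12/5.
The closest fraction with denominator <= 6 is either p_3/q_3 or the intermediate fraction (k*p_3 + p_2)/(k*q_3 + q_2) with the largest k >= 1 whose denominator stays <= 6; these approach x as k grows, and every other convergent or intermediate fraction in range is farther away.
Largest k: floor((6 - q_2)/q_3) = floor((6 - 3)/5) = 0.
Since k = 0, no intermediate fraction beyond p_3/q_3 has denominator <= 6, so the convergent 12/5 is the closest (its error is |55*5 - 12*23|/(23*5) = 1/115).

12/5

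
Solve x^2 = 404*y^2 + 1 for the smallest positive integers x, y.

(x, y) = (201, 10)

First expand sqrt(404) as a continued fraction. With x_i = (sqrt(404) + m_i)/d_i and (m_0, d_0) = (0, 1): a_0 = floor(sqrt(404)) = 20, since 20^2 = 400 <= 404 < 441 = 21^2.
Iterate m_{i+1} = d_i*a_i - m_i, d_{i+1} = (404 - m_{i+1}^2)/d_i, a_{i+1} = floor((a_0 + m_{i+1})/d_{i+1}):
  m_1 = 1*20 - 0 = 20, d_1 = (404 - 20^2)/1 = 4/1 = 4, a_1 = floor((20 + 20)/4) = 10.
  m_2 = 4*10 - 20 = 20, d_2 = (404 - 20^2)/4 = 4/4 = 1, a_2 = floor((20 + 20)/1) = 40.
  m_3 = 1*40 - 20 = 20, d_3 = (404 - 20^2)/1 = 4/1 = 4: (m_3, d_3) = (m_1, d_1) = (20, 4), so from here the quotients repeat a_1, a_2; the period length is 2.
So sqrt(404) = [20; (10, 40)] with period length k = 2.
k is even, so the fundamental solution of x^2 - 404y^2 = 1 is (p_{k-1}, q_{k-1}) = (p_1, q_1); compute convergents through index 1.
Convergents (p_i = a_i*p_{i-1} + p_{i-2}, q_i = a_i*q_{i-1} + q_{i-2} with p_{-2}=0, p_{-1}=1, q_{-2}=1, q_{-1}=0):
  i=0: a_0=20, p_0 = 20*1 + 0 = 20, q_0 = 20*0 + 1 = 1.
  i=1: a_1=10, p_1 = 10*20 + 1 = 201, q_1 = 10*1 + 0 = 10.
Check: 201^2 - 404*10^2 = 40401 - 40400 = 1, so (x, y) = (201, 10) solves the equation, and by the theorem it is the least positive solution.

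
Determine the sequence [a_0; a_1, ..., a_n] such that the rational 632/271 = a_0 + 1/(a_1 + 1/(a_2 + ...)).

Run the Euclidean algorithm on 632 and 271; the successive quotients are the partial quotients a_0, a_1, ... (each step inverts the fractional part left over by the previous one):
  632 = 2*271 + 90, so a_0 = 2.
  271 = 3*90 + 1, so a_1 = 3.
  90 = 90*1 + 0, so a_2 = 90.
The remainder reaches 0 after 3 divisions, so the expansion has 3 partial quotients, read off in order.

[2; 3, 90]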